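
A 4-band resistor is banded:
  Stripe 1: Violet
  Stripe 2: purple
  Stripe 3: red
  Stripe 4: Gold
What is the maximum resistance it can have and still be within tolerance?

Violet → 7 (first significant figure)
Violet → 7 (second significant figure)
Red → ×10^2 multiplier
Gold → ±5% tolerance
77 × 100 = 7700 Ω
Maximum = 7700 × (1 + 5/100) = 8085 Ω.

8085 Ω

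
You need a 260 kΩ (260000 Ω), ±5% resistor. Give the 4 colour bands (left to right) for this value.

red, blue, yellow, gold

260000 Ω = 26 × 10^4.
2 → red
6 → blue
Multiplier 10^4 → yellow.
±5% tolerance → gold.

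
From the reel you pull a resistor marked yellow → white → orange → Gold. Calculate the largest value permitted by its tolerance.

51450 Ω

Yellow → 4 (first significant figure)
White → 9 (second significant figure)
Orange → ×10^3 multiplier
Gold → ±5% tolerance
49 × 1000 = 49000 Ω
Largest = 49000 × (1 + 5/100) = 51450 Ω.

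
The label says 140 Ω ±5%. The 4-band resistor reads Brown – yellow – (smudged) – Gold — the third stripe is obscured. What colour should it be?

140 Ω = 14 × 10^1.
The third band is the multiplier, 10^1, which is brown.

brown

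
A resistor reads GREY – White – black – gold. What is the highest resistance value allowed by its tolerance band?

Grey → 8 (first significant figure)
White → 9 (second significant figure)
Black → ×1 multiplier
Gold → ±5% tolerance
89 × 1 = 89 Ω
Highest = 89 × (1 + 5/100) = 93.45 Ω.

93.45 Ω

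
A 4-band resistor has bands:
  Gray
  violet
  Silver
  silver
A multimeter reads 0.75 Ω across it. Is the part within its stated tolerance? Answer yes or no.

no

Grey → 8 (first significant figure)
Violet → 7 (second significant figure)
Silver → ×0.01 multiplier
Silver → ±10% tolerance
87 × 0.01 = 0.87 Ω
Allowed range: 0.783 Ω to 0.957 Ω.
0.75 Ω lies outside that range.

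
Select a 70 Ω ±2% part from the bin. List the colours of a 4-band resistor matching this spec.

70 Ω = 70 × 10^0.
7 → violet
0 → black
Multiplier 10^0 → black.
±2% tolerance → red.

violet, black, black, red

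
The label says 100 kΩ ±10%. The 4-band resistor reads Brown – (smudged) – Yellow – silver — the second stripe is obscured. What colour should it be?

100000 Ω = 10 × 10^4.
The second band gives digit 0 of the significand, and 0 is black.

black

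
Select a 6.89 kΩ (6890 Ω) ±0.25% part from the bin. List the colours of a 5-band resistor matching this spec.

blue, grey, white, brown, blue

6890 Ω = 689 × 10^1.
6 → blue
8 → grey
9 → white
Multiplier 10^1 → brown.
±0.25% tolerance → blue.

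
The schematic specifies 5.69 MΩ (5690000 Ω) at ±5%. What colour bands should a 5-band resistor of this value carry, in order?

5690000 Ω = 569 × 10^4.
5 → green
6 → blue
9 → white
Multiplier 10^4 → yellow.
±5% tolerance → gold.

green, blue, white, yellow, gold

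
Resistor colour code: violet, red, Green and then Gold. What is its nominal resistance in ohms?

Violet → 7 (first significant figure)
Red → 2 (second significant figure)
Green → ×10^5 multiplier
72 × 100000 = 7200000 Ω

7200000 Ω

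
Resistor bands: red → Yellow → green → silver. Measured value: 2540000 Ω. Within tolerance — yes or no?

yes

Red → 2 (first significant figure)
Yellow → 4 (second significant figure)
Green → ×10^5 multiplier
Silver → ±10% tolerance
24 × 100000 = 2400000 Ω
Allowed range: 2160000 Ω to 2640000 Ω.
2540000 Ω lies inside that range.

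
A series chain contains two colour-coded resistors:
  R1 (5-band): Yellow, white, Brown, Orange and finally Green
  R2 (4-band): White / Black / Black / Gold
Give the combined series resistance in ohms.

491090 Ω

R1: yellow, white, brown → 491; orange ×10^3 → 491000 Ω.
R2: white, black → 90; black ×1 → 90 Ω.
Series: 491000 + 90 = 491090 Ω.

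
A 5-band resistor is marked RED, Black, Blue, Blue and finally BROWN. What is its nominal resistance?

Red → 2 (first significant figure)
Black → 0 (second significant figure)
Blue → 6 (third significant figure)
Blue → ×10^6 multiplier
206 × 1000000 = 206000000 Ω

206000000 Ω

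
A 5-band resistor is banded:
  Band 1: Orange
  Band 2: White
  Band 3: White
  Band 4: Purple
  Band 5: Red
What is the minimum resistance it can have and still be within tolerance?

3910200000 Ω

Orange → 3 (first significant figure)
White → 9 (second significant figure)
White → 9 (third significant figure)
Violet → ×10^7 multiplier
Red → ±2% tolerance
399 × 10000000 = 3990000000 Ω
Minimum = 3990000000 × (1 − 2/100) = 3910200000 Ω.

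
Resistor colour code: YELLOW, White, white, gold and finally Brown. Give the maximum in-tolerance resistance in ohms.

Yellow → 4 (first significant figure)
White → 9 (second significant figure)
White → 9 (third significant figure)
Gold → ×0.1 multiplier
Brown → ±1% tolerance
499 × 0.1 = 49.9 Ω
Maximum = 49.9 × (1 + 1/100) = 50.399 Ω.

50.399 Ω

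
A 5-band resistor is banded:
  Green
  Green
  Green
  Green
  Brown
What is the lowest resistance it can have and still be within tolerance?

54945000 Ω

Green → 5 (first significant figure)
Green → 5 (second significant figure)
Green → 5 (third significant figure)
Green → ×10^5 multiplier
Brown → ±1% tolerance
555 × 100000 = 55500000 Ω
Lowest = 55500000 × (1 − 1/100) = 54945000 Ω.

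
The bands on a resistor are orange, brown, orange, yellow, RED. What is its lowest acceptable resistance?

Orange → 3 (first significant figure)
Brown → 1 (second significant figure)
Orange → 3 (third significant figure)
Yellow → ×10^4 multiplier
Red → ±2% tolerance
313 × 10000 = 3130000 Ω
Lowest = 3130000 × (1 − 2/100) = 3067400 Ω.

3067400 Ω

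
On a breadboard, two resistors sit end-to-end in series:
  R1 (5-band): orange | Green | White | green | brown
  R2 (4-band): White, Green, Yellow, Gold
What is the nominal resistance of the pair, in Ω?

36850000 Ω

R1: orange, green, white → 359; green ×10^5 → 35900000 Ω.
R2: white, green → 95; yellow ×10^4 → 950000 Ω.
Series: 35900000 + 950000 = 36850000 Ω.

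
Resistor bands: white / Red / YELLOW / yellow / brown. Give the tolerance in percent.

±1%

The last band, brown, is the tolerance band.
Brown corresponds to ±1%.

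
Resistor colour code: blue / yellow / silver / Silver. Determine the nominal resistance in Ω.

0.64 Ω

Blue → 6 (first significant figure)
Yellow → 4 (second significant figure)
Silver → ×0.01 multiplier
64 × 0.01 = 0.64 Ω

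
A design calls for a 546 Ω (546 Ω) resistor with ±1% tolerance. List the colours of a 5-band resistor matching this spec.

green, yellow, blue, black, brown

546 Ω = 546 × 10^0.
5 → green
4 → yellow
6 → blue
Multiplier 10^0 → black.
±1% tolerance → brown.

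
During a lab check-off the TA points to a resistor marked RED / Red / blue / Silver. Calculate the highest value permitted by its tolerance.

24200000 Ω

Red → 2 (first significant figure)
Red → 2 (second significant figure)
Blue → ×10^6 multiplier
Silver → ±10% tolerance
22 × 1000000 = 22000000 Ω
Highest = 22000000 × (1 + 10/100) = 24200000 Ω.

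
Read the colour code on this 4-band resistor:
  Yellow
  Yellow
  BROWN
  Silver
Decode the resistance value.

440 Ω

Yellow → 4 (first significant figure)
Yellow → 4 (second significant figure)
Brown → ×10 multiplier
44 × 10 = 440 Ω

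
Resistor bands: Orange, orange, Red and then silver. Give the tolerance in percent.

The last band, silver, is the tolerance band.
Silver corresponds to ±10%.

±10%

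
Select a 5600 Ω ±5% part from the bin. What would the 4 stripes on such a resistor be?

5600 Ω = 56 × 10^2.
5 → green
6 → blue
Multiplier 10^2 → red.
±5% tolerance → gold.

green, blue, red, gold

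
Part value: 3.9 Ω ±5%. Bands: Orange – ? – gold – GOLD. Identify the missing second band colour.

3.9 Ω = 39 × 10^-1.
The second band gives digit 9 of the significand, and 9 is white.

white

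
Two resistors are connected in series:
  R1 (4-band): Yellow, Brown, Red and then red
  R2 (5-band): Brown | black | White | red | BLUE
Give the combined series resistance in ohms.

R1: yellow, brown → 41; red ×10^2 → 4100 Ω.
R2: brown, black, white → 109; red ×10^2 → 10900 Ω.
Series: 4100 + 10900 = 15000 Ω.

15000 Ω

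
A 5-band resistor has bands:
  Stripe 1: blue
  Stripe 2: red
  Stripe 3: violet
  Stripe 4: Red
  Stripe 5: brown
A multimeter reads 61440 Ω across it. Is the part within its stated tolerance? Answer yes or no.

Blue → 6 (first significant figure)
Red → 2 (second significant figure)
Violet → 7 (third significant figure)
Red → ×10^2 multiplier
Brown → ±1% tolerance
627 × 100 = 62700 Ω
Allowed range: 62073 Ω to 63327 Ω.
61440 Ω lies outside that range.

no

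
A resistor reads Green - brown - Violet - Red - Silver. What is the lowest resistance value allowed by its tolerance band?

46530 Ω

Green → 5 (first significant figure)
Brown → 1 (second significant figure)
Violet → 7 (third significant figure)
Red → ×10^2 multiplier
Silver → ±10% tolerance
517 × 100 = 51700 Ω
Lowest = 51700 × (1 − 10/100) = 46530 Ω.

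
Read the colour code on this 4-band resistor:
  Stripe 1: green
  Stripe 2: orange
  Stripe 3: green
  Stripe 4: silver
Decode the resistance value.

5300000 Ω

Green → 5 (first significant figure)
Orange → 3 (second significant figure)
Green → ×10^5 multiplier
53 × 100000 = 5300000 Ω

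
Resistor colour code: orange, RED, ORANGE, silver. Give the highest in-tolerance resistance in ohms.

Orange → 3 (first significant figure)
Red → 2 (second significant figure)
Orange → ×10^3 multiplier
Silver → ±10% tolerance
32 × 1000 = 32000 Ω
Highest = 32000 × (1 + 10/100) = 35200 Ω.

35200 Ω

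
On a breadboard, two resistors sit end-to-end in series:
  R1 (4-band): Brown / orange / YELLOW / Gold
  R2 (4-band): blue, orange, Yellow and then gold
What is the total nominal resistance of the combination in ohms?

R1: brown, orange → 13; yellow ×10^4 → 130000 Ω.
R2: blue, orange → 63; yellow ×10^4 → 630000 Ω.
Series: 130000 + 630000 = 760000 Ω.

760000 Ω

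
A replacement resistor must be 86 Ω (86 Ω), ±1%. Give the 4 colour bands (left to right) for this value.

grey, blue, black, brown

86 Ω = 86 × 10^0.
8 → grey
6 → blue
Multiplier 10^0 → black.
±1% tolerance → brown.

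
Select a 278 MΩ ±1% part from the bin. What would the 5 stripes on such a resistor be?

red, violet, grey, blue, brown

278000000 Ω = 278 × 10^6.
2 → red
7 → violet
8 → grey
Multiplier 10^6 → blue.
±1% tolerance → brown.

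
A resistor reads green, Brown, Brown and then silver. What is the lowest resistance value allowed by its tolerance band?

Green → 5 (first significant figure)
Brown → 1 (second significant figure)
Brown → ×10 multiplier
Silver → ±10% tolerance
51 × 10 = 510 Ω
Lowest = 510 × (1 − 10/100) = 459 Ω.

459 Ω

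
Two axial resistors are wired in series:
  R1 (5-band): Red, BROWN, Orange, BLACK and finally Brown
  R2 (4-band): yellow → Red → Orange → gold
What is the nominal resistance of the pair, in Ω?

R1: red, brown, orange → 213; black ×1 → 213 Ω.
R2: yellow, red → 42; orange ×10^3 → 42000 Ω.
Series: 213 + 42000 = 42213 Ω.

42213 Ω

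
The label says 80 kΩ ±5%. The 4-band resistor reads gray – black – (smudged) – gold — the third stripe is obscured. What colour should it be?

80000 Ω = 80 × 10^3.
The third band is the multiplier, 10^3, which is orange.

orange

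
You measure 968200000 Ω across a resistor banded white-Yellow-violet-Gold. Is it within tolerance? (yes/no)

yes

White → 9 (first significant figure)
Yellow → 4 (second significant figure)
Violet → ×10^7 multiplier
Gold → ±5% tolerance
94 × 10000000 = 940000000 Ω
Allowed range: 893000000 Ω to 987000000 Ω.
968200000 Ω lies inside that range.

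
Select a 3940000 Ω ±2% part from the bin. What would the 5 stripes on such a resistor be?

orange, white, yellow, yellow, red

3940000 Ω = 394 × 10^4.
3 → orange
9 → white
4 → yellow
Multiplier 10^4 → yellow.
±2% tolerance → red.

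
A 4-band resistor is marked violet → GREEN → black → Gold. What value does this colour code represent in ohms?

Violet → 7 (first significant figure)
Green → 5 (second significant figure)
Black → ×1 multiplier
75 × 1 = 75 Ω

75 Ω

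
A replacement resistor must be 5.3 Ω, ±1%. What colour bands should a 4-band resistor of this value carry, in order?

5.3 Ω = 53 × 10^-1.
5 → green
3 → orange
Multiplier 10^-1 → gold.
±1% tolerance → brown.

green, orange, gold, brown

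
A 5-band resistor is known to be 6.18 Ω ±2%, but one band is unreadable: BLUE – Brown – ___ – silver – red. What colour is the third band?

6.18 Ω = 618 × 10^-2.
The third band gives digit 8 of the significand, and 8 is grey.

grey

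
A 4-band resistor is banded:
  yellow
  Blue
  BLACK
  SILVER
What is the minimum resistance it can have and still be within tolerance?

41.4 Ω

Yellow → 4 (first significant figure)
Blue → 6 (second significant figure)
Black → ×1 multiplier
Silver → ±10% tolerance
46 × 1 = 46 Ω
Minimum = 46 × (1 − 10/100) = 41.4 Ω.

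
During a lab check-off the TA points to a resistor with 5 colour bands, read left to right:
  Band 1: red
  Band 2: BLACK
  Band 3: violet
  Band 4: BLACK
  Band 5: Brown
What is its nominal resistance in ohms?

207 Ω

Red → 2 (first significant figure)
Black → 0 (second significant figure)
Violet → 7 (third significant figure)
Black → ×1 multiplier
207 × 1 = 207 Ω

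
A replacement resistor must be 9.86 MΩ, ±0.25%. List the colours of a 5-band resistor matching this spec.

white, grey, blue, yellow, blue

9860000 Ω = 986 × 10^4.
9 → white
8 → grey
6 → blue
Multiplier 10^4 → yellow.
±0.25% tolerance → blue.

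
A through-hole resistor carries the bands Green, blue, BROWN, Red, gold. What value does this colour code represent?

56100 Ω

Green → 5 (first significant figure)
Blue → 6 (second significant figure)
Brown → 1 (third significant figure)
Red → ×10^2 multiplier
561 × 100 = 56100 Ω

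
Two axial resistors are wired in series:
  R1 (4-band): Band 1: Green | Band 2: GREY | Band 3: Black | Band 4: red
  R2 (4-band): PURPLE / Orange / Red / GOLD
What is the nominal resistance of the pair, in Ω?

7358 Ω

R1: green, grey → 58; black ×1 → 58 Ω.
R2: violet, orange → 73; red ×10^2 → 7300 Ω.
Series: 58 + 7300 = 7358 Ω.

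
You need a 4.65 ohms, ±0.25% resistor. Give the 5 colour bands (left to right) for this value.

yellow, blue, green, silver, blue

4.65 Ω = 465 × 10^-2.
4 → yellow
6 → blue
5 → green
Multiplier 10^-2 → silver.
±0.25% tolerance → blue.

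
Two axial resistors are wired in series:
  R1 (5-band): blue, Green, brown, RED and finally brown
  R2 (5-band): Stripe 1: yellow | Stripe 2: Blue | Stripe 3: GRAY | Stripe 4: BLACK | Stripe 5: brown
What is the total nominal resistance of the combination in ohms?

65568 Ω

R1: blue, green, brown → 651; red ×10^2 → 65100 Ω.
R2: yellow, blue, grey → 468; black ×1 → 468 Ω.
Series: 65100 + 468 = 65568 Ω.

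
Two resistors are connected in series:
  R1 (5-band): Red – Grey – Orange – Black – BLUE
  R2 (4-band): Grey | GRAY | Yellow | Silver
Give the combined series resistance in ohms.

880283 Ω

R1: red, grey, orange → 283; black ×1 → 283 Ω.
R2: grey, grey → 88; yellow ×10^4 → 880000 Ω.
Series: 283 + 880000 = 880283 Ω.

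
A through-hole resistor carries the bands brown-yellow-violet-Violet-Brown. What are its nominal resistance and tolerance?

1470000000 Ω ±1%

Brown → 1 (first significant figure)
Yellow → 4 (second significant figure)
Violet → 7 (third significant figure)
Violet → ×10^7 multiplier
Brown → ±1% tolerance
147 × 10000000 = 1470000000 Ω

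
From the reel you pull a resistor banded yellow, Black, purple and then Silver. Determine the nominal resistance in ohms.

Yellow → 4 (first significant figure)
Black → 0 (second significant figure)
Violet → ×10^7 multiplier
40 × 10000000 = 400000000 Ω

400000000 Ω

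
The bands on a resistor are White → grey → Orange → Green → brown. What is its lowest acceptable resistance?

White → 9 (first significant figure)
Grey → 8 (second significant figure)
Orange → 3 (third significant figure)
Green → ×10^5 multiplier
Brown → ±1% tolerance
983 × 100000 = 98300000 Ω
Lowest = 98300000 × (1 − 1/100) = 97317000 Ω.

97317000 Ω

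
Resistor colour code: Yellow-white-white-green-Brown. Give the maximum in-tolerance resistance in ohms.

Yellow → 4 (first significant figure)
White → 9 (second significant figure)
White → 9 (third significant figure)
Green → ×10^5 multiplier
Brown → ±1% tolerance
499 × 100000 = 49900000 Ω
Maximum = 49900000 × (1 + 1/100) = 50399000 Ω.

50399000 Ω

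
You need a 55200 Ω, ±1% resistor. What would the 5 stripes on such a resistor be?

55200 Ω = 552 × 10^2.
5 → green
5 → green
2 → red
Multiplier 10^2 → red.
±1% tolerance → brown.

green, green, red, red, brown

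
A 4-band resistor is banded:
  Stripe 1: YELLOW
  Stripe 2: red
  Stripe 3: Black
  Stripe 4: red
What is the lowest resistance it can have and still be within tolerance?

41.16 Ω

Yellow → 4 (first significant figure)
Red → 2 (second significant figure)
Black → ×1 multiplier
Red → ±2% tolerance
42 × 1 = 42 Ω
Lowest = 42 × (1 − 2/100) = 41.16 Ω.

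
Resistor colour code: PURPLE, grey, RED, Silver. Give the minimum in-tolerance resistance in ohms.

7020 Ω

Violet → 7 (first significant figure)
Grey → 8 (second significant figure)
Red → ×10^2 multiplier
Silver → ±10% tolerance
78 × 100 = 7800 Ω
Minimum = 7800 × (1 − 10/100) = 7020 Ω.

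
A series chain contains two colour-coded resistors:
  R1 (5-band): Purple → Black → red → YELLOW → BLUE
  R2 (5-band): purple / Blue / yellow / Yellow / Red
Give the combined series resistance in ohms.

14660000 Ω

R1: violet, black, red → 702; yellow ×10^4 → 7020000 Ω.
R2: violet, blue, yellow → 764; yellow ×10^4 → 7640000 Ω.
Series: 7020000 + 7640000 = 14660000 Ω.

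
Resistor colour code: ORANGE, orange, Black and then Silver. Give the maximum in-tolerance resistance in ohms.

36.3 Ω

Orange → 3 (first significant figure)
Orange → 3 (second significant figure)
Black → ×1 multiplier
Silver → ±10% tolerance
33 × 1 = 33 Ω
Maximum = 33 × (1 + 10/100) = 36.3 Ω.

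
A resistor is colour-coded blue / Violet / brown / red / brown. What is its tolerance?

The last band, brown, is the tolerance band.
Brown corresponds to ±1%.

±1%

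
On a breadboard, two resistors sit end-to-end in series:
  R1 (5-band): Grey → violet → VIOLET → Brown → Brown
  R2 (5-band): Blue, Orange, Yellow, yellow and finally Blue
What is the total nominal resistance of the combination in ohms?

6348770 Ω

R1: grey, violet, violet → 877; brown ×10 → 8770 Ω.
R2: blue, orange, yellow → 634; yellow ×10^4 → 6340000 Ω.
Series: 8770 + 6340000 = 6348770 Ω.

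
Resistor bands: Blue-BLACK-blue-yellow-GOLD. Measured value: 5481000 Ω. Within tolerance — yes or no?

Blue → 6 (first significant figure)
Black → 0 (second significant figure)
Blue → 6 (third significant figure)
Yellow → ×10^4 multiplier
Gold → ±5% tolerance
606 × 10000 = 6060000 Ω
Allowed range: 5757000 Ω to 6363000 Ω.
5481000 Ω lies outside that range.

no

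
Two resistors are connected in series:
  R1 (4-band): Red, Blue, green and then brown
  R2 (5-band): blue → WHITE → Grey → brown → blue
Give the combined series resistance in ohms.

R1: red, blue → 26; green ×10^5 → 2600000 Ω.
R2: blue, white, grey → 698; brown ×10 → 6980 Ω.
Series: 2600000 + 6980 = 2606980 Ω.

2606980 Ω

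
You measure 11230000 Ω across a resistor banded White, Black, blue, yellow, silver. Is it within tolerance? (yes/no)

no

White → 9 (first significant figure)
Black → 0 (second significant figure)
Blue → 6 (third significant figure)
Yellow → ×10^4 multiplier
Silver → ±10% tolerance
906 × 10000 = 9060000 Ω
Allowed range: 8154000 Ω to 9966000 Ω.
11230000 Ω lies outside that range.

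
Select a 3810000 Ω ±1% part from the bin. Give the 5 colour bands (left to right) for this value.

orange, grey, brown, yellow, brown

3810000 Ω = 381 × 10^4.
3 → orange
8 → grey
1 → brown
Multiplier 10^4 → yellow.
±1% tolerance → brown.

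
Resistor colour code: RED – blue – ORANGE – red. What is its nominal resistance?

26000 Ω

Red → 2 (first significant figure)
Blue → 6 (second significant figure)
Orange → ×10^3 multiplier
26 × 1000 = 26000 Ω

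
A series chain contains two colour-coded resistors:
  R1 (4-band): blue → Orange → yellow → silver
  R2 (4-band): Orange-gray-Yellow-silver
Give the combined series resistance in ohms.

R1: blue, orange → 63; yellow ×10^4 → 630000 Ω.
R2: orange, grey → 38; yellow ×10^4 → 380000 Ω.
Series: 630000 + 380000 = 1010000 Ω.

1010000 Ω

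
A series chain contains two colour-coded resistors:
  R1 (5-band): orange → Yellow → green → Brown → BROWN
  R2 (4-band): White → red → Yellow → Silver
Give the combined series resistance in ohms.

923450 Ω

R1: orange, yellow, green → 345; brown ×10 → 3450 Ω.
R2: white, red → 92; yellow ×10^4 → 920000 Ω.
Series: 3450 + 920000 = 923450 Ω.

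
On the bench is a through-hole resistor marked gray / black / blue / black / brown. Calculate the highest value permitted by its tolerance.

Grey → 8 (first significant figure)
Black → 0 (second significant figure)
Blue → 6 (third significant figure)
Black → ×1 multiplier
Brown → ±1% tolerance
806 × 1 = 806 Ω
Highest = 806 × (1 + 1/100) = 814.06 Ω.

814.06 Ω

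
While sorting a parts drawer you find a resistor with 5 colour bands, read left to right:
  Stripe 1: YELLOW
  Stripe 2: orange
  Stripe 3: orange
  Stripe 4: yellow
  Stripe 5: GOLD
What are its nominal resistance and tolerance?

4330000 Ω ±5%

Yellow → 4 (first significant figure)
Orange → 3 (second significant figure)
Orange → 3 (third significant figure)
Yellow → ×10^4 multiplier
Gold → ±5% tolerance
433 × 10000 = 4330000 Ω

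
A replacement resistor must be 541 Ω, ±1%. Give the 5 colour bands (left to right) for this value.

541 Ω = 541 × 10^0.
5 → green
4 → yellow
1 → brown
Multiplier 10^0 → black.
±1% tolerance → brown.

green, yellow, brown, black, brown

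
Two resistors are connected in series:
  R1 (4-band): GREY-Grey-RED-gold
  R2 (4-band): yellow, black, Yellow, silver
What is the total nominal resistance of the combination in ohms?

R1: grey, grey → 88; red ×10^2 → 8800 Ω.
R2: yellow, black → 40; yellow ×10^4 → 400000 Ω.
Series: 8800 + 400000 = 408800 Ω.

408800 Ω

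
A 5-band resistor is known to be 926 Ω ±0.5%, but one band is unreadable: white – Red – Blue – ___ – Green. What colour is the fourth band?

black

926 Ω = 926 × 10^0.
The fourth band is the multiplier, 10^0, which is black.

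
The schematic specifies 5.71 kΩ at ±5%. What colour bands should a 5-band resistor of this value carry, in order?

green, violet, brown, brown, gold

5710 Ω = 571 × 10^1.
5 → green
7 → violet
1 → brown
Multiplier 10^1 → brown.
±5% tolerance → gold.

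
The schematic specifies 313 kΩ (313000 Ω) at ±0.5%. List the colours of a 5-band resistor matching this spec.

313000 Ω = 313 × 10^3.
3 → orange
1 → brown
3 → orange
Multiplier 10^3 → orange.
±0.5% tolerance → green.

orange, brown, orange, orange, green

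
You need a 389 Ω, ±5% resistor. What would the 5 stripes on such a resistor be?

orange, grey, white, black, gold

389 Ω = 389 × 10^0.
3 → orange
8 → grey
9 → white
Multiplier 10^0 → black.
±5% tolerance → gold.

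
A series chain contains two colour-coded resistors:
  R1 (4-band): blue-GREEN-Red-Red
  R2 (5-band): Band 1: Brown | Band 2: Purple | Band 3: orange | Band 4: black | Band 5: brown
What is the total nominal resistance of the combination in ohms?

R1: blue, green → 65; red ×10^2 → 6500 Ω.
R2: brown, violet, orange → 173; black ×1 → 173 Ω.
Series: 6500 + 173 = 6673 Ω.

6673 Ω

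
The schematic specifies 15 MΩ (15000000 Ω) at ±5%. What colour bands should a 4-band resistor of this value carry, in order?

15000000 Ω = 15 × 10^6.
1 → brown
5 → green
Multiplier 10^6 → blue.
±5% tolerance → gold.

brown, green, blue, gold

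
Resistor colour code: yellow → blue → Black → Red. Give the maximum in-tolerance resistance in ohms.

Yellow → 4 (first significant figure)
Blue → 6 (second significant figure)
Black → ×1 multiplier
Red → ±2% tolerance
46 × 1 = 46 Ω
Maximum = 46 × (1 + 2/100) = 46.92 Ω.

46.92 Ω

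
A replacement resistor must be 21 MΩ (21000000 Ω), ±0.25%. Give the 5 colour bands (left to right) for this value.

red, brown, black, green, blue

21000000 Ω = 210 × 10^5.
2 → red
1 → brown
0 → black
Multiplier 10^5 → green.
±0.25% tolerance → blue.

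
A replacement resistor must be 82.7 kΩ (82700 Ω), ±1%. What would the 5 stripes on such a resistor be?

grey, red, violet, red, brown

82700 Ω = 827 × 10^2.
8 → grey
2 → red
7 → violet
Multiplier 10^2 → red.
±1% tolerance → brown.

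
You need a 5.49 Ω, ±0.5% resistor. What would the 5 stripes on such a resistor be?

5.49 Ω = 549 × 10^-2.
5 → green
4 → yellow
9 → white
Multiplier 10^-2 → silver.
±0.5% tolerance → green.

green, yellow, white, silver, green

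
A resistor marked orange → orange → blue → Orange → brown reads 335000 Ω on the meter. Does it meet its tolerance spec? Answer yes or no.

yes

Orange → 3 (first significant figure)
Orange → 3 (second significant figure)
Blue → 6 (third significant figure)
Orange → ×10^3 multiplier
Brown → ±1% tolerance
336 × 1000 = 336000 Ω
Allowed range: 332640 Ω to 339360 Ω.
335000 Ω lies inside that range.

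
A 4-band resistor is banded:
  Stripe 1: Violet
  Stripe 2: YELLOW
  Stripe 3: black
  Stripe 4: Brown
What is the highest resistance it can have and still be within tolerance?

74.74 Ω

Violet → 7 (first significant figure)
Yellow → 4 (second significant figure)
Black → ×1 multiplier
Brown → ±1% tolerance
74 × 1 = 74 Ω
Highest = 74 × (1 + 1/100) = 74.74 Ω.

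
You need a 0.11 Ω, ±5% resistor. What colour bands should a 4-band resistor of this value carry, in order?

0.11 Ω = 11 × 10^-2.
1 → brown
1 → brown
Multiplier 10^-2 → silver.
±5% tolerance → gold.

brown, brown, silver, gold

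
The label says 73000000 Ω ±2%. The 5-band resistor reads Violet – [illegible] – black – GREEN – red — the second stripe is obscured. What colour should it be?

orange

73000000 Ω = 730 × 10^5.
The second band gives digit 3 of the significand, and 3 is orange.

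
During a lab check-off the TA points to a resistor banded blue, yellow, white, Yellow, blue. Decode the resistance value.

Blue → 6 (first significant figure)
Yellow → 4 (second significant figure)
White → 9 (third significant figure)
Yellow → ×10^4 multiplier
649 × 10000 = 6490000 Ω

6490000 Ω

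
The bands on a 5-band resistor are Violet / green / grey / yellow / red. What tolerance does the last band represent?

±2%

The last band, red, is the tolerance band.
Red corresponds to ±2%.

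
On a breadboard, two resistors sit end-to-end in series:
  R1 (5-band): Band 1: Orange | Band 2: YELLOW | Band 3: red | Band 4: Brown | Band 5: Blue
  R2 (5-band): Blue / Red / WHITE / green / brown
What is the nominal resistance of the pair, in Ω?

62903420 Ω

R1: orange, yellow, red → 342; brown ×10 → 3420 Ω.
R2: blue, red, white → 629; green ×10^5 → 62900000 Ω.
Series: 3420 + 62900000 = 62903420 Ω.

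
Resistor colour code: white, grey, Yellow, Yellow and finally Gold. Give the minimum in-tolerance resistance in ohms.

9348000 Ω

White → 9 (first significant figure)
Grey → 8 (second significant figure)
Yellow → 4 (third significant figure)
Yellow → ×10^4 multiplier
Gold → ±5% tolerance
984 × 10000 = 9840000 Ω
Minimum = 9840000 × (1 − 5/100) = 9348000 Ω.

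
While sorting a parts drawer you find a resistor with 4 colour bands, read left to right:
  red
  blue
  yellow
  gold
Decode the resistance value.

260000 Ω

Red → 2 (first significant figure)
Blue → 6 (second significant figure)
Yellow → ×10^4 multiplier
26 × 10000 = 260000 Ω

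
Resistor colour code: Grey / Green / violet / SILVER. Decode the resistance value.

Grey → 8 (first significant figure)
Green → 5 (second significant figure)
Violet → ×10^7 multiplier
85 × 10000000 = 850000000 Ω

850000000 Ω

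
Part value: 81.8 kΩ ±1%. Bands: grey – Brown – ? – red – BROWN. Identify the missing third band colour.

81800 Ω = 818 × 10^2.
The third band gives digit 8 of the significand, and 8 is grey.

grey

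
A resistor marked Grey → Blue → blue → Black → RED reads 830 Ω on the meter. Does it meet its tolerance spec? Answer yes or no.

Grey → 8 (first significant figure)
Blue → 6 (second significant figure)
Blue → 6 (third significant figure)
Black → ×1 multiplier
Red → ±2% tolerance
866 × 1 = 866 Ω
Allowed range: 848.68 Ω to 883.32 Ω.
830 Ω lies outside that range.

no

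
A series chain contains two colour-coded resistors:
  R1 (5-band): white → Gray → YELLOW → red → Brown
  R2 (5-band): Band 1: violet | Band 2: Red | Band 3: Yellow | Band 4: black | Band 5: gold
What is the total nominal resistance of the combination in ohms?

99124 Ω

R1: white, grey, yellow → 984; red ×10^2 → 98400 Ω.
R2: violet, red, yellow → 724; black ×1 → 724 Ω.
Series: 98400 + 724 = 99124 Ω.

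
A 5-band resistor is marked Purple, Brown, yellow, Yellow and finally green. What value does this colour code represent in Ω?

7140000 Ω

Violet → 7 (first significant figure)
Brown → 1 (second significant figure)
Yellow → 4 (third significant figure)
Yellow → ×10^4 multiplier
714 × 10000 = 7140000 Ω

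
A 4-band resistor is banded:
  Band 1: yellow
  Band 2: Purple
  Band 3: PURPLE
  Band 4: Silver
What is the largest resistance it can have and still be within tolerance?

517000000 Ω

Yellow → 4 (first significant figure)
Violet → 7 (second significant figure)
Violet → ×10^7 multiplier
Silver → ±10% tolerance
47 × 10000000 = 470000000 Ω
Largest = 470000000 × (1 + 10/100) = 517000000 Ω.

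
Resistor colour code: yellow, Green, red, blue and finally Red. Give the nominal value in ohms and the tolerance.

452000000 Ω ±2%

Yellow → 4 (first significant figure)
Green → 5 (second significant figure)
Red → 2 (third significant figure)
Blue → ×10^6 multiplier
Red → ±2% tolerance
452 × 1000000 = 452000000 Ω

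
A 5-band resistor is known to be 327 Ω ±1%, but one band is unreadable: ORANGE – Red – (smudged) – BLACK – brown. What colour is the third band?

violet

327 Ω = 327 × 10^0.
The third band gives digit 7 of the significand, and 7 is violet.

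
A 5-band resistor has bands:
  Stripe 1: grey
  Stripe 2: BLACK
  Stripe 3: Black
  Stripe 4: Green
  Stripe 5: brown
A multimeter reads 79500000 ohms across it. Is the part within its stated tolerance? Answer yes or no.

Grey → 8 (first significant figure)
Black → 0 (second significant figure)
Black → 0 (third significant figure)
Green → ×10^5 multiplier
Brown → ±1% tolerance
800 × 100000 = 80000000 Ω
Allowed range: 79200000 Ω to 80800000 Ω.
79500000 ohms lies inside that range.

yes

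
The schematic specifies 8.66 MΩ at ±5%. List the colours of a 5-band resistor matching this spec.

grey, blue, blue, yellow, gold

8660000 Ω = 866 × 10^4.
8 → grey
6 → blue
6 → blue
Multiplier 10^4 → yellow.
±5% tolerance → gold.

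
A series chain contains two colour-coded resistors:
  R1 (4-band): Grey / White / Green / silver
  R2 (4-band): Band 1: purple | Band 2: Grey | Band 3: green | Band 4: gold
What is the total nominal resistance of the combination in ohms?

R1: grey, white → 89; green ×10^5 → 8900000 Ω.
R2: violet, grey → 78; green ×10^5 → 7800000 Ω.
Series: 8900000 + 7800000 = 16700000 Ω.

16700000 Ω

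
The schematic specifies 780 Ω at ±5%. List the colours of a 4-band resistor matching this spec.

violet, grey, brown, gold

780 Ω = 78 × 10^1.
7 → violet
8 → grey
Multiplier 10^1 → brown.
±5% tolerance → gold.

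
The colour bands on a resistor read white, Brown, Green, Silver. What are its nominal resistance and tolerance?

9100000 Ω ±10%

White → 9 (first significant figure)
Brown → 1 (second significant figure)
Green → ×10^5 multiplier
Silver → ±10% tolerance
91 × 100000 = 9100000 Ω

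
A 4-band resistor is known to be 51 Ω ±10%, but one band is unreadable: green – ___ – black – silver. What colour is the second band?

brown

51 Ω = 51 × 10^0.
The second band gives digit 1 of the significand, and 1 is brown.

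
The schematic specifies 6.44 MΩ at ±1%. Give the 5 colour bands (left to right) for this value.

6440000 Ω = 644 × 10^4.
6 → blue
4 → yellow
4 → yellow
Multiplier 10^4 → yellow.
±1% tolerance → brown.

blue, yellow, yellow, yellow, brown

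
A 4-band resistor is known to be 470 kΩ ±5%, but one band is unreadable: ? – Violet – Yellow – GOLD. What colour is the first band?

yellow

470000 Ω = 47 × 10^4.
The first band gives digit 4 of the significand, and 4 is yellow.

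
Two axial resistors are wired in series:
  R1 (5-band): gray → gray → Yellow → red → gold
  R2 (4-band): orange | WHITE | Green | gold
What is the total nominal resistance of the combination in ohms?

3988400 Ω

R1: grey, grey, yellow → 884; red ×10^2 → 88400 Ω.
R2: orange, white → 39; green ×10^5 → 3900000 Ω.
Series: 88400 + 3900000 = 3988400 Ω.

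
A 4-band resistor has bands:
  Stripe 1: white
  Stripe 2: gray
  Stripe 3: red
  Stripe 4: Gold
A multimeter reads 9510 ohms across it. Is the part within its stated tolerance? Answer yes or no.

yes

White → 9 (first significant figure)
Grey → 8 (second significant figure)
Red → ×10^2 multiplier
Gold → ±5% tolerance
98 × 100 = 9800 Ω
Allowed range: 9310 Ω to 10290 Ω.
9510 ohms lies inside that range.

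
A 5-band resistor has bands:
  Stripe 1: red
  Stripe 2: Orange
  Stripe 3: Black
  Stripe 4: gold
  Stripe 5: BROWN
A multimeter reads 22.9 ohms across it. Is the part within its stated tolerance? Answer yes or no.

yes

Red → 2 (first significant figure)
Orange → 3 (second significant figure)
Black → 0 (third significant figure)
Gold → ×0.1 multiplier
Brown → ±1% tolerance
230 × 0.1 = 23 Ω
Allowed range: 22.77 Ω to 23.23 Ω.
22.9 ohms lies inside that range.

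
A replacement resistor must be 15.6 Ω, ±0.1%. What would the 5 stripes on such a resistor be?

brown, green, blue, gold, violet

15.6 Ω = 156 × 10^-1.
1 → brown
5 → green
6 → blue
Multiplier 10^-1 → gold.
±0.1% tolerance → violet.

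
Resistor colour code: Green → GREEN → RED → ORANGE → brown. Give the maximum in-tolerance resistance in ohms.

557520 Ω

Green → 5 (first significant figure)
Green → 5 (second significant figure)
Red → 2 (third significant figure)
Orange → ×10^3 multiplier
Brown → ±1% tolerance
552 × 1000 = 552000 Ω
Maximum = 552000 × (1 + 1/100) = 557520 Ω.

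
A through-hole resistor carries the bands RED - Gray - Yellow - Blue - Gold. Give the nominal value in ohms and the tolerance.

Red → 2 (first significant figure)
Grey → 8 (second significant figure)
Yellow → 4 (third significant figure)
Blue → ×10^6 multiplier
Gold → ±5% tolerance
284 × 1000000 = 284000000 Ω

284000000 Ω ±5%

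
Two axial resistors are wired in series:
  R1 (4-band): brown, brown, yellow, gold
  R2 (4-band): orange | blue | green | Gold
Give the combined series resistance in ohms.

3710000 Ω

R1: brown, brown → 11; yellow ×10^4 → 110000 Ω.
R2: orange, blue → 36; green ×10^5 → 3600000 Ω.
Series: 110000 + 3600000 = 3710000 Ω.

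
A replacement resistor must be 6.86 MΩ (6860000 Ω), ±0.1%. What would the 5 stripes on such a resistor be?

6860000 Ω = 686 × 10^4.
6 → blue
8 → grey
6 → blue
Multiplier 10^4 → yellow.
±0.1% tolerance → violet.

blue, grey, blue, yellow, violet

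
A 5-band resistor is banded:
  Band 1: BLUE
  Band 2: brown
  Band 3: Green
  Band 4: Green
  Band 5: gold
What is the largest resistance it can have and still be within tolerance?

Blue → 6 (first significant figure)
Brown → 1 (second significant figure)
Green → 5 (third significant figure)
Green → ×10^5 multiplier
Gold → ±5% tolerance
615 × 100000 = 61500000 Ω
Largest = 61500000 × (1 + 5/100) = 64575000 Ω.

64575000 Ω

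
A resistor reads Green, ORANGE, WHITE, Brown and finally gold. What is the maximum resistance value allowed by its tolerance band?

5659.5 Ω

Green → 5 (first significant figure)
Orange → 3 (second significant figure)
White → 9 (third significant figure)
Brown → ×10 multiplier
Gold → ±5% tolerance
539 × 10 = 5390 Ω
Maximum = 5390 × (1 + 5/100) = 5659.5 Ω.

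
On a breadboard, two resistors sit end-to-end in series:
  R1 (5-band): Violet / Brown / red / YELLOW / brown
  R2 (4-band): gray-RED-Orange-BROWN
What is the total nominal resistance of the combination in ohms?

7202000 Ω

R1: violet, brown, red → 712; yellow ×10^4 → 7120000 Ω.
R2: grey, red → 82; orange ×10^3 → 82000 Ω.
Series: 7120000 + 82000 = 7202000 Ω.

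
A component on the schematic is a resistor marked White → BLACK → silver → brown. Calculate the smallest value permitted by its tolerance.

0.891 Ω

White → 9 (first significant figure)
Black → 0 (second significant figure)
Silver → ×0.01 multiplier
Brown → ±1% tolerance
90 × 0.01 = 0.9 Ω
Smallest = 0.9 × (1 − 1/100) = 0.891 Ω.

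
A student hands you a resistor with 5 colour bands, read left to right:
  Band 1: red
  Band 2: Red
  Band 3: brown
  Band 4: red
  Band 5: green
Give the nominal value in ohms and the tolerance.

Red → 2 (first significant figure)
Red → 2 (second significant figure)
Brown → 1 (third significant figure)
Red → ×10^2 multiplier
Green → ±0.5% tolerance
221 × 100 = 22100 Ω

22100 Ω ±0.5%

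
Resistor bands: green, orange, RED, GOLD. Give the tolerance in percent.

±5%

The last band, gold, is the tolerance band.
Gold corresponds to ±5%.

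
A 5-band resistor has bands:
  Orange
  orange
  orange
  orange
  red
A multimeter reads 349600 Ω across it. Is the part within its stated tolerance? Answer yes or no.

no

Orange → 3 (first significant figure)
Orange → 3 (second significant figure)
Orange → 3 (third significant figure)
Orange → ×10^3 multiplier
Red → ±2% tolerance
333 × 1000 = 333000 Ω
Allowed range: 326340 Ω to 339660 Ω.
349600 Ω lies outside that range.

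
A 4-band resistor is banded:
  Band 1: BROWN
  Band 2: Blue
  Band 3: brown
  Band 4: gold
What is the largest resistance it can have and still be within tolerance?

168 Ω

Brown → 1 (first significant figure)
Blue → 6 (second significant figure)
Brown → ×10 multiplier
Gold → ±5% tolerance
16 × 10 = 160 Ω
Largest = 160 × (1 + 5/100) = 168 Ω.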